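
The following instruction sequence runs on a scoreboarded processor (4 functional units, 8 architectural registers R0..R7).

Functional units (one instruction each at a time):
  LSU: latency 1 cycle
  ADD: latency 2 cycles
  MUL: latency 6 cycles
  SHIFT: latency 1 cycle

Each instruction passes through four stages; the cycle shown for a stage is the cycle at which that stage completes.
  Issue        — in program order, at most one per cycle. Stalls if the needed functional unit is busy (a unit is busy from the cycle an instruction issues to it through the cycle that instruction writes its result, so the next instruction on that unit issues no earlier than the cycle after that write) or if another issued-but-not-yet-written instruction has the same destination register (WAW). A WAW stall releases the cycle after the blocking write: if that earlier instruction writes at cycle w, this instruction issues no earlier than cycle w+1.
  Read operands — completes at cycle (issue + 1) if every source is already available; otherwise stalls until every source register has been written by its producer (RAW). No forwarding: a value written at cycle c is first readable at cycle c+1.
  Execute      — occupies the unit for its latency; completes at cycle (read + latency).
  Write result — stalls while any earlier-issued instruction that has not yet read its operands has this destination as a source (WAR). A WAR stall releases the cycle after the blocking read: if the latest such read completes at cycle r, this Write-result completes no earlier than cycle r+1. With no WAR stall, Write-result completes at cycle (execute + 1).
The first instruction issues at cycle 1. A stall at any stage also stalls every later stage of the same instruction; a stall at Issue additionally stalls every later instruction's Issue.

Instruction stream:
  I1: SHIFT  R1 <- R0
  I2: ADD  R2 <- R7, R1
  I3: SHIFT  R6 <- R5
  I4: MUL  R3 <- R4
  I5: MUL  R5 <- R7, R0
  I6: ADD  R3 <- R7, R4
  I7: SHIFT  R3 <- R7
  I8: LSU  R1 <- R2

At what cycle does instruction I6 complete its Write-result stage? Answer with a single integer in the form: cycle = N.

1) issue 1, read 2, done 3, write 4
2) issue 2, read 5, done 7, write 8  <RAW R1: wait I1 write@4>
3) issue 5, read 6, done 7, write 8  <struct: SHIFT busy until I1 writes@4>
4) issue 6, read 7, done 13, write 14
5) issue 15, read 16, done 22, write 23  <struct: MUL busy until I4 writes@14>
6) issue 16, read 17, done 19, write 20
7) issue 21, read 22, done 23, write 24  <WAW R3: wait I6 write@20>
8) issue 22, read 23, done 24, write 25

cycle = 20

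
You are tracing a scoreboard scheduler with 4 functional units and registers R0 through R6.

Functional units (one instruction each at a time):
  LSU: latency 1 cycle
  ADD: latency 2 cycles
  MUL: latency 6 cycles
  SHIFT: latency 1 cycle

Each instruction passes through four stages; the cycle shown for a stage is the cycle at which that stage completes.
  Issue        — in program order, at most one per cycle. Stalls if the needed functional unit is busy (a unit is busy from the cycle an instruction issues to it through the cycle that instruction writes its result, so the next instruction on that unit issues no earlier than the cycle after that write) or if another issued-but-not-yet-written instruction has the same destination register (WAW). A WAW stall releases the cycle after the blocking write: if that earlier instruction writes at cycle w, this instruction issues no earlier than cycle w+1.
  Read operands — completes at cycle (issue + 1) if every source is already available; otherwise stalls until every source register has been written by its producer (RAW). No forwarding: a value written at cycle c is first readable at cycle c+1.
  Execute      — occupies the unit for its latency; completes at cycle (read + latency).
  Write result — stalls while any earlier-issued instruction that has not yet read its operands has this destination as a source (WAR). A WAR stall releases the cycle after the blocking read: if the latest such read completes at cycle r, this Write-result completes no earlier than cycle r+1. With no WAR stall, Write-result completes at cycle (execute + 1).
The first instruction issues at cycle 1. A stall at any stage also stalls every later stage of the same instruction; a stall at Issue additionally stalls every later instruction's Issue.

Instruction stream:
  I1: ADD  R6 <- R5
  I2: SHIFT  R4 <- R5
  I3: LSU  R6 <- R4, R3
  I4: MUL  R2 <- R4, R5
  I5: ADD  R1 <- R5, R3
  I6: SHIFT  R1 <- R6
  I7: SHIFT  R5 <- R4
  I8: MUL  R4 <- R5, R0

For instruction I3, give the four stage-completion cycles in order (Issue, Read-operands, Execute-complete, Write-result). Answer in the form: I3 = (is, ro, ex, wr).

I1: IS=1 RO=2 EX=4 WR=5
I2: IS=2 RO=3 EX=4 WR=5
I3: IS=6 RO=7 EX=8 WR=9  [WAW R6: wait I1 write@5]
I4: IS=7 RO=8 EX=14 WR=15
I5: IS=8 RO=9 EX=11 WR=12
I6: IS=13 RO=14 EX=15 WR=16  [WAW R1: wait I5 write@12]
I7: IS=17 RO=18 EX=19 WR=20  [struct: SHIFT busy until I6 writes@16]
I8: IS=18 RO=21 EX=27 WR=28  [RAW R5: wait I7 write@20]

I3 = (6, 7, 8, 9)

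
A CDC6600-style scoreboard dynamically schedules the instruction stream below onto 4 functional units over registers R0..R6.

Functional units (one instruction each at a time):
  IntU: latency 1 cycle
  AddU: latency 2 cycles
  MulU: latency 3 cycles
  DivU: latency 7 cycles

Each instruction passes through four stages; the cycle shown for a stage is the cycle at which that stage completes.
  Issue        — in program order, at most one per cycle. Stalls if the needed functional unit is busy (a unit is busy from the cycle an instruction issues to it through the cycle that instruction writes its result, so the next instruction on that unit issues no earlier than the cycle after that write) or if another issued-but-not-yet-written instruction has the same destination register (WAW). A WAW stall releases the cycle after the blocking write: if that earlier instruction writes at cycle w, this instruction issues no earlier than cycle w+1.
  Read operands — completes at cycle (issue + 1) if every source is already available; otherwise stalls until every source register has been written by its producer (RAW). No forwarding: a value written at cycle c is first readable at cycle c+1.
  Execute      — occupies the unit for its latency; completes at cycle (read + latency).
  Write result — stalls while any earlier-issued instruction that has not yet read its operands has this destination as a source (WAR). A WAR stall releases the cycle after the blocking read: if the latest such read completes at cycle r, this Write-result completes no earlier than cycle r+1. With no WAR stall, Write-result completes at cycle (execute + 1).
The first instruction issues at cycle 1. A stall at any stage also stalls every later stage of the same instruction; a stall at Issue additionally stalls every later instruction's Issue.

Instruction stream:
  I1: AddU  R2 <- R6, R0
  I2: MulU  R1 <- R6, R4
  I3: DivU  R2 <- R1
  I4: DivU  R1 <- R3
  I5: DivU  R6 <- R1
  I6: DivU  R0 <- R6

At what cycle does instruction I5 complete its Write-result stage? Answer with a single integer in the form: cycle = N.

I1 -> (1, 2, 4, 5)
I2 -> (2, 3, 6, 7)
I3 -> (6, 8, 15, 16)  // WAW R2: wait I1 write@5, RAW R1: wait I2 write@7
I4 -> (17, 18, 25, 26)  // struct: DivU busy until I3 writes@16
I5 -> (27, 28, 35, 36)  // struct: DivU busy until I4 writes@26
I6 -> (37, 38, 45, 46)  // struct: DivU busy until I5 writes@36

cycle = 36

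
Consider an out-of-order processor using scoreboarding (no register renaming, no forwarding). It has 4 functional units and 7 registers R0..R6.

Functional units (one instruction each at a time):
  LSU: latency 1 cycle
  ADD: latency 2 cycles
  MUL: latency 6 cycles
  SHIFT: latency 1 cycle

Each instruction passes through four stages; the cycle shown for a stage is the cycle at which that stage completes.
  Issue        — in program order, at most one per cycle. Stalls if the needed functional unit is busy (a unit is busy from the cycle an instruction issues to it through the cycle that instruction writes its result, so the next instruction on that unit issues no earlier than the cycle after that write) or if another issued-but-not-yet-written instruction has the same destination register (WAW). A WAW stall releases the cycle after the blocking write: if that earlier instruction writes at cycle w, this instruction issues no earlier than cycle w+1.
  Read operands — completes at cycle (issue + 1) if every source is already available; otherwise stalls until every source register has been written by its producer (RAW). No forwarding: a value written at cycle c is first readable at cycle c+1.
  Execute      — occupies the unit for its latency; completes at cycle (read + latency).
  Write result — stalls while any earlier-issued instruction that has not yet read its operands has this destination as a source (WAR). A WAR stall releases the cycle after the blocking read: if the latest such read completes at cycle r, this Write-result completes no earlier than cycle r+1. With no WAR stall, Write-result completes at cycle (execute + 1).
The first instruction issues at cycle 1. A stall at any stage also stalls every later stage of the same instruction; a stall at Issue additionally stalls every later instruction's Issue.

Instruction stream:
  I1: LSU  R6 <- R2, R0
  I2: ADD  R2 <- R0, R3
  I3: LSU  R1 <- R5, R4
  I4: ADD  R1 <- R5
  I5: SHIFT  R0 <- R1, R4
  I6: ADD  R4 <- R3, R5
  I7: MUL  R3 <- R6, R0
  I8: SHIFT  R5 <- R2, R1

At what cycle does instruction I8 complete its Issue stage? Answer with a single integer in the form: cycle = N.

cycle = 17

[I1] 1/2/3/4
[I2] 2/3/5/6
[I3] 5/6/7/8  (struct: LSU busy until I1 writes@4)
[I4] 9/10/12/13  (WAW R1: wait I3 write@8)
[I5] 10/14/15/16  (RAW R1: wait I4 write@13)
[I6] 14/15/17/18  (struct: ADD busy until I4 writes@13)
[I7] 15/17/23/24  (RAW R0: wait I5 write@16)
[I8] 17/18/19/20  (struct: SHIFT busy until I5 writes@16)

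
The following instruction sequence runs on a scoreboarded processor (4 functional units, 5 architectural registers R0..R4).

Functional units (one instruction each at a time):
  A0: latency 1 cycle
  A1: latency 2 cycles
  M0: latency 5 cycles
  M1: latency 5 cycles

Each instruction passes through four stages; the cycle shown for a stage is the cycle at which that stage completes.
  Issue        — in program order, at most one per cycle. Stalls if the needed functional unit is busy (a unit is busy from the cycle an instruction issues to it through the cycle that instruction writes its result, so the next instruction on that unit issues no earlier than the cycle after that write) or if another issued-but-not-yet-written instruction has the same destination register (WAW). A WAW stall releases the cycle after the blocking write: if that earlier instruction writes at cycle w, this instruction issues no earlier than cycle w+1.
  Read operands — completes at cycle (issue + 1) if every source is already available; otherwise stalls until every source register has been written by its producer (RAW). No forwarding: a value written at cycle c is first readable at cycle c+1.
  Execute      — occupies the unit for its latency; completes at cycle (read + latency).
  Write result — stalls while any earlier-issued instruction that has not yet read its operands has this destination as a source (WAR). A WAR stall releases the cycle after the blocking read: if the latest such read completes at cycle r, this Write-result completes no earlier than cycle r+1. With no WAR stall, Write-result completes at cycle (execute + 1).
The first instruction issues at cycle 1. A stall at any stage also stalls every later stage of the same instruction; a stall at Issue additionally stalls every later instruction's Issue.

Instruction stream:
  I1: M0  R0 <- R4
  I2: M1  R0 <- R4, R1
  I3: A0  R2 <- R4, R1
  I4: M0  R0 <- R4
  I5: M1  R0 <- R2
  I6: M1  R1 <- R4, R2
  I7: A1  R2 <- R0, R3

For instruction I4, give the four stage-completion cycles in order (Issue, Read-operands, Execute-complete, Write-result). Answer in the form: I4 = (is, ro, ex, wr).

c1: I1→M0
c2: I1 RO
c7: I1 EX
c8: I1 WR R0
c9: I2→M1
c10: I2 RO, I3→A0
c11: I3 RO
c12: I3 EX
c13: I3 WR R2
c15: I2 EX
c16: I2 WR R0
c17: I4→M0
c18: I4 RO
c23: I4 EX
c24: I4 WR R0
c25: I5→M1
c26: I5 RO
c31: I5 EX
c32: I5 WR R0
c33: I6→M1
c34: I6 RO, I7→A1
c35: I7 RO
c37: I7 EX
c38: I7 WR R2
c39: I6 EX
c40: I6 WR R1

I4 = (17, 18, 23, 24)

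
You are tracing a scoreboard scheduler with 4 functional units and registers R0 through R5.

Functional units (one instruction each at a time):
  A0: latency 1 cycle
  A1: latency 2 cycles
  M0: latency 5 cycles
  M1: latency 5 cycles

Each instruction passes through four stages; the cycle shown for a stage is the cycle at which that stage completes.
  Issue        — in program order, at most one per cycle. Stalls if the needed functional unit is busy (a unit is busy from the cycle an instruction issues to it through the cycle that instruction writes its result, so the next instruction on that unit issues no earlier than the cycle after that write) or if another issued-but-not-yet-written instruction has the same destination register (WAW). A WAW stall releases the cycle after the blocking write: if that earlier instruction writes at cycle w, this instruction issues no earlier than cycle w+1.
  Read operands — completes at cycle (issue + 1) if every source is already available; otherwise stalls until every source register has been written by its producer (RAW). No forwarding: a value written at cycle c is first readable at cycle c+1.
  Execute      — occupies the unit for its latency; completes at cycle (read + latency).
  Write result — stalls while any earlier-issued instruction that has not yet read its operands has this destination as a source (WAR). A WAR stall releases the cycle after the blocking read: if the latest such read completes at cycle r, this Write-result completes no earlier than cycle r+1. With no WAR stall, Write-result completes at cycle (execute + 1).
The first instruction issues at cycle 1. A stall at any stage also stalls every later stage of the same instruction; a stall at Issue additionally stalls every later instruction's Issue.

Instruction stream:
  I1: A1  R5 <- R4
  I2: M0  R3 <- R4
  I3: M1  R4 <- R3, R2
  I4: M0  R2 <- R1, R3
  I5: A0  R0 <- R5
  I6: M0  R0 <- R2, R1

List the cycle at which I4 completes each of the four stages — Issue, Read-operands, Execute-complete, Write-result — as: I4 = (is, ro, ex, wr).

I1 -> (1, 2, 4, 5)
I2 -> (2, 3, 8, 9)
I3 -> (3, 10, 15, 16)  // RAW R3: wait I2 write@9
I4 -> (10, 11, 16, 17)  // struct: M0 busy until I2 writes@9
I5 -> (11, 12, 13, 14)
I6 -> (18, 19, 24, 25)  // struct: M0 busy until I4 writes@17

I4 = (10, 11, 16, 17)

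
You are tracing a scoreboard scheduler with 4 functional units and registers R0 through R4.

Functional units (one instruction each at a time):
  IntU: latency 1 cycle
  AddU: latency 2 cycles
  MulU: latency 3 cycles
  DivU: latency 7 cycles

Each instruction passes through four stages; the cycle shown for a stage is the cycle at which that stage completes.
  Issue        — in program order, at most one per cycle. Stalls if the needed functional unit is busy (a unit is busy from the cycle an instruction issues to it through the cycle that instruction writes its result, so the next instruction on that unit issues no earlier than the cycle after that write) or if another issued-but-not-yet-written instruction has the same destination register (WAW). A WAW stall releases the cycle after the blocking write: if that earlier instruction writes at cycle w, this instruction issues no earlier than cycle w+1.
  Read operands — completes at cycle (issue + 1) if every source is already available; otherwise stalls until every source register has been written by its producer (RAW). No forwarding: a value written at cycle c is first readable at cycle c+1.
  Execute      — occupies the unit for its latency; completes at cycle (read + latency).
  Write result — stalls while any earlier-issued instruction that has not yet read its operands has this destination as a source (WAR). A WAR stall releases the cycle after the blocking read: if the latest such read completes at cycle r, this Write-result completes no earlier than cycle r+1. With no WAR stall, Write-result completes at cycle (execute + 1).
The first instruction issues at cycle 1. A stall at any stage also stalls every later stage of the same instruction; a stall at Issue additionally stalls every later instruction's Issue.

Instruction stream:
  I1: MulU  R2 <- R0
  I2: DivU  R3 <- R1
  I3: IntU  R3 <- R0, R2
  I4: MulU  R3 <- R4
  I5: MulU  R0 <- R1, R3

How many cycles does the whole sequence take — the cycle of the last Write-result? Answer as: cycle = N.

cycle = 27

I1 -> (1, 2, 5, 6)
I2 -> (2, 3, 10, 11)
I3 -> (12, 13, 14, 15)  // WAW R3: wait I2 write@11
I4 -> (16, 17, 20, 21)  // WAW R3: wait I3 write@15
I5 -> (22, 23, 26, 27)  // struct: MulU busy until I4 writes@21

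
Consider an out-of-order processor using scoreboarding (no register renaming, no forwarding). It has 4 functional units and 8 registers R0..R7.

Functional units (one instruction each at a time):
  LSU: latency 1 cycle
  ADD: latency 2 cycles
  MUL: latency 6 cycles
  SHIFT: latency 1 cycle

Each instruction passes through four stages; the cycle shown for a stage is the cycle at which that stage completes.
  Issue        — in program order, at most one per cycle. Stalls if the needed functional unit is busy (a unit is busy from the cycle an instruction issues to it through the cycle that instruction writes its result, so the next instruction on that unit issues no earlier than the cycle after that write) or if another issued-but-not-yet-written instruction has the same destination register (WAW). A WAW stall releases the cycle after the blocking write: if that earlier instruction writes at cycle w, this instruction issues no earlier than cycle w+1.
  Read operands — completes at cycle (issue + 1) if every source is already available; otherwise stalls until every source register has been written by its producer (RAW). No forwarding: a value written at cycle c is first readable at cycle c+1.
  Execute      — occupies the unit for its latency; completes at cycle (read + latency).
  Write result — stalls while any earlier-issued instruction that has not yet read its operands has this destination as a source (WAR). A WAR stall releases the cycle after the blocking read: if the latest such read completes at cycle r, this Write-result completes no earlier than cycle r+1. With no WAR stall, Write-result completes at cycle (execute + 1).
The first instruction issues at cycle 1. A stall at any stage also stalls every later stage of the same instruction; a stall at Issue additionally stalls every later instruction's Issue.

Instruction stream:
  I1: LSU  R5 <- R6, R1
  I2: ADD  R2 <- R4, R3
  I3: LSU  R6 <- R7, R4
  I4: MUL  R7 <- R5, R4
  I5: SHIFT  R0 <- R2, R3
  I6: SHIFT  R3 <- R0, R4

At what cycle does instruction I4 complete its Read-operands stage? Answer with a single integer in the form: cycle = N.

cycle = 7

[1] I1→LSU
[2] I1 RO; I2→ADD
[3] I1 EX; I2 RO
[4] I1 WR R5
[5] I2 EX; I3→LSU
[6] I2 WR R2; I3 RO; I4→MUL
[7] I3 EX; I4 RO; I5→SHIFT
[8] I3 WR R6; I5 RO
[9] I5 EX
[10] I5 WR R0
[11] I6→SHIFT
[12] I6 RO
[13] I4 EX; I6 EX
[14] I4 WR R7; I6 WR R3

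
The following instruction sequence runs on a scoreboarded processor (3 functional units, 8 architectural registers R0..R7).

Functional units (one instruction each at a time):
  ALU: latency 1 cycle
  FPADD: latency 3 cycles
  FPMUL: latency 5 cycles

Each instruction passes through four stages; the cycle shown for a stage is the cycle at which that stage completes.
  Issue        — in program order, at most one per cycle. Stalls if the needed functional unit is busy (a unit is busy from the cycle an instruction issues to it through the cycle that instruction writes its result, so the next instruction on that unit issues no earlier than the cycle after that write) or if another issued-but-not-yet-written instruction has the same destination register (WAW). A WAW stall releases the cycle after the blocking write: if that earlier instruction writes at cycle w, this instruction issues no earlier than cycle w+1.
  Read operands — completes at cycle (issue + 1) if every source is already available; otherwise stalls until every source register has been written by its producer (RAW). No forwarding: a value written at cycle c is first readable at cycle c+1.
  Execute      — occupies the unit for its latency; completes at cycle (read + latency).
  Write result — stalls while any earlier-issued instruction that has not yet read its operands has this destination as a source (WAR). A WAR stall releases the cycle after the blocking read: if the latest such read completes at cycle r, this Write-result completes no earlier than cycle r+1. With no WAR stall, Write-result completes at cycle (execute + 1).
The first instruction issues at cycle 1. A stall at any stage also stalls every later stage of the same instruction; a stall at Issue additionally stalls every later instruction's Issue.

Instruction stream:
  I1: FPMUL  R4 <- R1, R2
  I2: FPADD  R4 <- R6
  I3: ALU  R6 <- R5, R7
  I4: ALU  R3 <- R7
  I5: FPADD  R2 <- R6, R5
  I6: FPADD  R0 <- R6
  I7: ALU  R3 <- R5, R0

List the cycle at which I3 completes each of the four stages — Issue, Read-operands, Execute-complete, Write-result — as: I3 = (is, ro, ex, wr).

I3 = (10, 11, 12, 13)

I1 -> (1, 2, 7, 8)
I2 -> (9, 10, 13, 14)  // WAW R4: wait I1 write@8
I3 -> (10, 11, 12, 13)
I4 -> (14, 15, 16, 17)  // struct: ALU busy until I3 writes@13
I5 -> (15, 16, 19, 20)
I6 -> (21, 22, 25, 26)  // struct: FPADD busy until I5 writes@20
I7 -> (22, 27, 28, 29)  // RAW R0: wait I6 write@26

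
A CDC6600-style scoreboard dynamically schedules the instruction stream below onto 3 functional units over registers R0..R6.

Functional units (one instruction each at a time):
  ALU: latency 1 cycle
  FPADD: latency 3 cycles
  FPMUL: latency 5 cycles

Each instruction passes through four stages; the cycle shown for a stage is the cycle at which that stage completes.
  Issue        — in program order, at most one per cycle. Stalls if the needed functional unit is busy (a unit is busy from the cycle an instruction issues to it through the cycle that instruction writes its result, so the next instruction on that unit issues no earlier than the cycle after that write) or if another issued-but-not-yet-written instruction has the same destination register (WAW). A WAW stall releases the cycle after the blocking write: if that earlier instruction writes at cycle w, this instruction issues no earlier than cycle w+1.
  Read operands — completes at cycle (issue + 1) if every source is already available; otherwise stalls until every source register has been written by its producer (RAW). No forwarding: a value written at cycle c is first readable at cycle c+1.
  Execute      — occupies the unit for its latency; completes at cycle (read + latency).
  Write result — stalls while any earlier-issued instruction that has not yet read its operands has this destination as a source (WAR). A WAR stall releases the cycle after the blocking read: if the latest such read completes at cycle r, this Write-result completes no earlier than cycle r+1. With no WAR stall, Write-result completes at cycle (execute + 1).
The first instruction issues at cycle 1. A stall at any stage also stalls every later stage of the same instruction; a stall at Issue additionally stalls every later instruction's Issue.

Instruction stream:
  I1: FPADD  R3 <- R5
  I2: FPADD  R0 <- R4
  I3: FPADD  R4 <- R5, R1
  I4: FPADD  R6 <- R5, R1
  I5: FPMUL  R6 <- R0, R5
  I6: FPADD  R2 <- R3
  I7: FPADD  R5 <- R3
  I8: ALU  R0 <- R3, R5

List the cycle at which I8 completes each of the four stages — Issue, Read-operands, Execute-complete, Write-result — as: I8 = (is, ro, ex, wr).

1) issue 1, read 2, done 5, write 6
2) issue 7, read 8, done 11, write 12  <struct: FPADD busy until I1 writes@6>
3) issue 13, read 14, done 17, write 18  <struct: FPADD busy until I2 writes@12>
4) issue 19, read 20, done 23, write 24  <struct: FPADD busy until I3 writes@18>
5) issue 25, read 26, done 31, write 32  <WAW R6: wait I4 write@24>
6) issue 26, read 27, done 30, write 31
7) issue 32, read 33, done 36, write 37  <struct: FPADD busy until I6 writes@31>
8) issue 33, read 38, done 39, write 40  <RAW R5: wait I7 write@37>

I8 = (33, 38, 39, 40)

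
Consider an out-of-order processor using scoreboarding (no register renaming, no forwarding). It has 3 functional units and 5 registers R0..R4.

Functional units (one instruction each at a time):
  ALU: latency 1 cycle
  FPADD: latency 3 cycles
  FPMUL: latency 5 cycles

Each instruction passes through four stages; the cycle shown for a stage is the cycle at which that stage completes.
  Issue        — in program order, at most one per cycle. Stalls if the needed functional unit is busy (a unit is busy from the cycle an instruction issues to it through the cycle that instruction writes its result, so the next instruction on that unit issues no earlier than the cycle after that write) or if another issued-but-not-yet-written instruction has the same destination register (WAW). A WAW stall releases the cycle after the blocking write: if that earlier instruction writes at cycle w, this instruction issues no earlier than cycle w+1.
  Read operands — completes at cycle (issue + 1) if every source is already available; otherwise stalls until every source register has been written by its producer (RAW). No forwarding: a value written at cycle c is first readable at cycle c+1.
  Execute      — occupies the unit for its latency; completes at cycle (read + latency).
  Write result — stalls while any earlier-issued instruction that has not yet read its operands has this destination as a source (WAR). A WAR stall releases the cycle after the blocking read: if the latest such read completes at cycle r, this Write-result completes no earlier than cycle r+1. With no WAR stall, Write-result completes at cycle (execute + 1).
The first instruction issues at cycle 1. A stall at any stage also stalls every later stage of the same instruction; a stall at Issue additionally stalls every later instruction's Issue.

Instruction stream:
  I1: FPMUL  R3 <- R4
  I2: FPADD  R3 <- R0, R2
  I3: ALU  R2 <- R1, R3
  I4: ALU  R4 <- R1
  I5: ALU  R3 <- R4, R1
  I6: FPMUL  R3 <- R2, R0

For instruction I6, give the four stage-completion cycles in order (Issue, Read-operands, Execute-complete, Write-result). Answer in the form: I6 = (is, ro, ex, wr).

I6 = (26, 27, 32, 33)

I1  is:1  ro:2  ex:7  wr:8
I2  is:9  ro:10  ex:13  wr:14  — WAW R3: wait I1 write@8
I3  is:10  ro:15  ex:16  wr:17  — RAW R3: wait I2 write@14
I4  is:18  ro:19  ex:20  wr:21  — struct: ALU busy until I3 writes@17
I5  is:22  ro:23  ex:24  wr:25  — struct: ALU busy until I4 writes@21
I6  is:26  ro:27  ex:32  wr:33  — WAW R3: wait I5 write@25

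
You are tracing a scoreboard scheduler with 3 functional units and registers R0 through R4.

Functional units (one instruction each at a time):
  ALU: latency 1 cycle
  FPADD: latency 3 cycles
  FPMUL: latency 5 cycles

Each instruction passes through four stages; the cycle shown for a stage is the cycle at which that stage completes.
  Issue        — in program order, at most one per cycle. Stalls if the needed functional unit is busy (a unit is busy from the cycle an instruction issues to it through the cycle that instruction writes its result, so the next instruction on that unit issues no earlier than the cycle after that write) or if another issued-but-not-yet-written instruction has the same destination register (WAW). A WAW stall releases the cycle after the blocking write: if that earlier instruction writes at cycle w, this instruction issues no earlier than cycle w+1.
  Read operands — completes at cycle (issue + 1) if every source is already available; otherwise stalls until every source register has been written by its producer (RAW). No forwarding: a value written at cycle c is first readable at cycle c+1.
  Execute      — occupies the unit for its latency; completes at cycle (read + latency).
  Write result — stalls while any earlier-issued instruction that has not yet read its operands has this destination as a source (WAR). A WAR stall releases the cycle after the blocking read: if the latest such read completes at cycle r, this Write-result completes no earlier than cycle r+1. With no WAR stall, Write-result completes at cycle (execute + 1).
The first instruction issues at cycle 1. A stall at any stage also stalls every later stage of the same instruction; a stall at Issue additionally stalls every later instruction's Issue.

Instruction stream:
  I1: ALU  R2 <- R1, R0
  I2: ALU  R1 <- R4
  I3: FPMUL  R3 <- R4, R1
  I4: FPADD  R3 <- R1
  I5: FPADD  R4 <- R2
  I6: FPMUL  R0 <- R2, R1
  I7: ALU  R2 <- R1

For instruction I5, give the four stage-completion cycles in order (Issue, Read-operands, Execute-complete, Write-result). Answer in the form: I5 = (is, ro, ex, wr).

I1  is:1  ro:2  ex:3  wr:4
I2  is:5  ro:6  ex:7  wr:8  — struct: ALU busy until I1 writes@4
I3  is:6  ro:9  ex:14  wr:15  — RAW R1: wait I2 write@8
I4  is:16  ro:17  ex:20  wr:21  — WAW R3: wait I3 write@15
I5  is:22  ro:23  ex:26  wr:27  — struct: FPADD busy until I4 writes@21
I6  is:23  ro:24  ex:29  wr:30
I7  is:24  ro:25  ex:26  wr:27

I5 = (22, 23, 26, 27)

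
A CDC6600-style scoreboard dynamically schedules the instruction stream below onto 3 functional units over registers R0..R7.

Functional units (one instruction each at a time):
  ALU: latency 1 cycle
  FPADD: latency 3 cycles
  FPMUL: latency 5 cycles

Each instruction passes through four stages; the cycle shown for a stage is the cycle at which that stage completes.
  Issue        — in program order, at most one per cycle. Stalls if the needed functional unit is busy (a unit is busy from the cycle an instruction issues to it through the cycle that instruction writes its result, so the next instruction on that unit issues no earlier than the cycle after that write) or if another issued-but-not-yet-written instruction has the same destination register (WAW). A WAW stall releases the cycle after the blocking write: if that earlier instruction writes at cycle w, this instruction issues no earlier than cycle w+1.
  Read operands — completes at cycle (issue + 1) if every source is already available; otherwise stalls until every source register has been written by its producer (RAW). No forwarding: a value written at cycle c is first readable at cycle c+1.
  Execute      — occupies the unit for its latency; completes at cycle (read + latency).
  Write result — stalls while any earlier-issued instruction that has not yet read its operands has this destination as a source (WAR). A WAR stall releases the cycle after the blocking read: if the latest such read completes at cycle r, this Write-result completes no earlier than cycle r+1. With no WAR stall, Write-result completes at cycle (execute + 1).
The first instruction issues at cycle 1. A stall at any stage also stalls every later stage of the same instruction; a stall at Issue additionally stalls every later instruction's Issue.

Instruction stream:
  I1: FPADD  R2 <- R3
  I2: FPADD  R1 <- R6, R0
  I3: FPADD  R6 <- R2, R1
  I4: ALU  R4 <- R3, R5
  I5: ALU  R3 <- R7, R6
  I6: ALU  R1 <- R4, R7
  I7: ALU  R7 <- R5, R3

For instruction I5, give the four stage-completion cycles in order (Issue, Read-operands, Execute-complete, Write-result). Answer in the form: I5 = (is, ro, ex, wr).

c1: I1 issues→FPADD
c2: I1 reads
c5: I1 exec-done
c6: I1 writes R2
c7: I2 issues→FPADD
c8: I2 reads
c11: I2 exec-done
c12: I2 writes R1
c13: I3 issues→FPADD
c14: I3 reads; I4 issues→ALU
c15: I4 reads
c16: I4 exec-done
c17: I3 exec-done; I4 writes R4
c18: I3 writes R6; I5 issues→ALU
c19: I5 reads
c20: I5 exec-done
c21: I5 writes R3
c22: I6 issues→ALU
c23: I6 reads
c24: I6 exec-done
c25: I6 writes R1
c26: I7 issues→ALU
c27: I7 reads
c28: I7 exec-done
c29: I7 writes R7

I5 = (18, 19, 20, 21)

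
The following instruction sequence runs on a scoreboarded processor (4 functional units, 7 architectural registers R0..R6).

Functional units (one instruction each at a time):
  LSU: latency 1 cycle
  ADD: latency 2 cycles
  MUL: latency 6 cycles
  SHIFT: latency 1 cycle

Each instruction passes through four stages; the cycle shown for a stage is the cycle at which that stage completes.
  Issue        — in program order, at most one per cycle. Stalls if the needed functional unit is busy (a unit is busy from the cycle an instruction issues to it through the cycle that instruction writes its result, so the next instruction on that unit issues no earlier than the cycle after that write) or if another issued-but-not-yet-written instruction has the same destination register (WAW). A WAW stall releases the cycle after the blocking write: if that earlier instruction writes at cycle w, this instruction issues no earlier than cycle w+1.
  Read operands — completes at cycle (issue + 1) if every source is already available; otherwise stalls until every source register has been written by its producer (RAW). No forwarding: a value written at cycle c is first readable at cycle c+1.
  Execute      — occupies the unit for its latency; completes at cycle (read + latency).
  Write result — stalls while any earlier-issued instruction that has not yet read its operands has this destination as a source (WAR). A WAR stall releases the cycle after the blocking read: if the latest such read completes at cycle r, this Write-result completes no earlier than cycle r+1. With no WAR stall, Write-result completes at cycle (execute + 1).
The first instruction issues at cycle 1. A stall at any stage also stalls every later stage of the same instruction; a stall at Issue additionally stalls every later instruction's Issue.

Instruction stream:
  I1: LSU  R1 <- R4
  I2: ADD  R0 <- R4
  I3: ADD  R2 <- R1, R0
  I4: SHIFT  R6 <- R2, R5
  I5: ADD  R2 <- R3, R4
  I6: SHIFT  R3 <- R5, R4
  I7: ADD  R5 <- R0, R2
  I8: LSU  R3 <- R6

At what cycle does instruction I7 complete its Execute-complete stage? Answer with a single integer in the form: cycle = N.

cycle = 20

cycle 1: issue I1 (LSU)
cycle 2: I1 read-ops, issue I2 (ADD)
cycle 3: I1 finished on LSU, I2 read-ops
cycle 4: I1→R1
cycle 5: I2 finished on ADD
cycle 6: I2→R0
cycle 7: issue I3 (ADD)
cycle 8: I3 read-ops, issue I4 (SHIFT)
cycle 10: I3 finished on ADD
cycle 11: I3→R2
cycle 12: I4 read-ops, issue I5 (ADD)
cycle 13: I4 finished on SHIFT, I5 read-ops
cycle 14: I4→R6
cycle 15: I5 finished on ADD, issue I6 (SHIFT)
cycle 16: I5→R2, I6 read-ops
cycle 17: I6 finished on SHIFT, issue I7 (ADD)
cycle 18: I6→R3, I7 read-ops
cycle 19: issue I8 (LSU)
cycle 20: I7 finished on ADD, I8 read-ops
cycle 21: I7→R5, I8 finished on LSU
cycle 22: I8→R3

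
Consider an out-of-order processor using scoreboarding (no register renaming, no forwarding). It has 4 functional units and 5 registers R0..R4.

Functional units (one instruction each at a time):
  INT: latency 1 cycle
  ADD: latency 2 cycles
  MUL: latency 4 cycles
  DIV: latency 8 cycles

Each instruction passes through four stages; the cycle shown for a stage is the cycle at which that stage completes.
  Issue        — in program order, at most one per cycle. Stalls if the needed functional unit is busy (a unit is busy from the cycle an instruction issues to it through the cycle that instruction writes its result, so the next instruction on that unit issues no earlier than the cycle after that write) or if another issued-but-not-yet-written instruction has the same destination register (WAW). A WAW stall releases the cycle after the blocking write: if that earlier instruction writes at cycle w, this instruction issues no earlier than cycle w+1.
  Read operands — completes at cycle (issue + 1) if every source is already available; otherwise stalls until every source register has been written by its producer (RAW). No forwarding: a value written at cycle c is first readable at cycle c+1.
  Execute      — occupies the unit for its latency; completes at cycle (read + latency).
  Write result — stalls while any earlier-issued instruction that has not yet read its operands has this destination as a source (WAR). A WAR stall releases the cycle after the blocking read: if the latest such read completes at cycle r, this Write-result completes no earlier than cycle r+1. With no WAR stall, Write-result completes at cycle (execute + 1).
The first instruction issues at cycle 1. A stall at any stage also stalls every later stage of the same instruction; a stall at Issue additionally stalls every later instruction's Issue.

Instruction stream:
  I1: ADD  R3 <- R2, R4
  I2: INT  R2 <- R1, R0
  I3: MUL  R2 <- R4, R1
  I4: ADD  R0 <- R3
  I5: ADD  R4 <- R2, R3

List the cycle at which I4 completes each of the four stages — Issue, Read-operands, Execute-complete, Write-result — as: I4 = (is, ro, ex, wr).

I4 = (7, 8, 10, 11)

[1] issue I1 (ADD)
[2] I1 read-ops, issue I2 (INT)
[3] I2 read-ops
[4] I1 finished on ADD, I2 finished on INT
[5] I1→R3, I2→R2
[6] issue I3 (MUL)
[7] I3 read-ops, issue I4 (ADD)
[8] I4 read-ops
[10] I4 finished on ADD
[11] I3 finished on MUL, I4→R0
[12] I3→R2, issue I5 (ADD)
[13] I5 read-ops
[15] I5 finished on ADD
[16] I5→R4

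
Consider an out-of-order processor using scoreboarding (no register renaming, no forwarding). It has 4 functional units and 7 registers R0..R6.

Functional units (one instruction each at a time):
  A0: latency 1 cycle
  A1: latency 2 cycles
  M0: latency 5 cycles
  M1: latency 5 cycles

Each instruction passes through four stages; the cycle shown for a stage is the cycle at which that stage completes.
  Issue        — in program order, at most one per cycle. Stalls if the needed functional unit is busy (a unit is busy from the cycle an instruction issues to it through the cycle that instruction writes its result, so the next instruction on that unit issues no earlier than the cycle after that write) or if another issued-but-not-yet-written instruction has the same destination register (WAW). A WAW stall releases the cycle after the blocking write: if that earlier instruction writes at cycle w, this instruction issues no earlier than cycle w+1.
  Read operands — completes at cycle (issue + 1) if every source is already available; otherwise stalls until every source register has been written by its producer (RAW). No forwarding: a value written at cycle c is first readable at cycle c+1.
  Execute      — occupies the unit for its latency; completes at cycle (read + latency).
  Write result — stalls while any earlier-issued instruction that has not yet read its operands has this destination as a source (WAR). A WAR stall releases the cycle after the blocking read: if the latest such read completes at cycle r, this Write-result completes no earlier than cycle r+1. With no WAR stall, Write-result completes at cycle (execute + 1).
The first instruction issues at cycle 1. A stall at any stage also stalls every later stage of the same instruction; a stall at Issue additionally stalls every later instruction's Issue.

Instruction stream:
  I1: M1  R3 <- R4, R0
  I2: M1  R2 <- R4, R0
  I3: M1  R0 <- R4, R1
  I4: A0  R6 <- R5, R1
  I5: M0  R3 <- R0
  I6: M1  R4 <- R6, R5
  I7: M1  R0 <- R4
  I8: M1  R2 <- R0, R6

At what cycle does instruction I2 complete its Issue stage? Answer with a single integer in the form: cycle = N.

cycle = 9

cycle 1: I1 dispatched to M1
cycle 2: I1 operands ready
cycle 7: I1 complete
cycle 8: R3←I1
cycle 9: I2 dispatched to M1
cycle 10: I2 operands ready
cycle 15: I2 complete
cycle 16: R2←I2
cycle 17: I3 dispatched to M1
cycle 18: I3 operands ready, I4 dispatched to A0
cycle 19: I4 operands ready, I5 dispatched to M0
cycle 20: I4 complete
cycle 21: R6←I4
cycle 23: I3 complete
cycle 24: R0←I3
cycle 25: I5 operands ready, I6 dispatched to M1
cycle 26: I6 operands ready
cycle 30: I5 complete
cycle 31: R3←I5, I6 complete
cycle 32: R4←I6
cycle 33: I7 dispatched to M1
cycle 34: I7 operands ready
cycle 39: I7 complete
cycle 40: R0←I7
cycle 41: I8 dispatched to M1
cycle 42: I8 operands ready
cycle 47: I8 complete
cycle 48: R2←I8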